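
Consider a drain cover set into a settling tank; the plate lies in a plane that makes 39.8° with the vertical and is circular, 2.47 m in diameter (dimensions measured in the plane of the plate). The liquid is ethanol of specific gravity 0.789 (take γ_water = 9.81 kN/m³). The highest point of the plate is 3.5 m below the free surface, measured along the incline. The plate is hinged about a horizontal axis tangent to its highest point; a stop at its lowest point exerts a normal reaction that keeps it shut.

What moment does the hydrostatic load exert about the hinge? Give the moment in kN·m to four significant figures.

γ = 0.789 × 9.81 = 7.74009 kN/m³.
The plate makes 39.8° with the vertical, i.e. θ = 90° − 39.8° = 50.2° to the horizontal. Measuring y along the incline from the free-surface line, vertical depth h = y·sinθ with sinθ = 0.768284.
The centroid is at the centre, 1.235 m below the top of the plate, so y_c = 3.5 + 1.235 = 4.735 m and h_c = 4.735 × 0.768284 = 3.63782 m.
A = π(1.235)² = 4.79164 m².
Resultant F = γ·h_c·A = 7.74009 × 3.63782 × 4.79164 = 134.918 kN.
I_c = πr⁴/4 = π × 1.235⁴/4 = 1.82708 m⁴.
Centre of pressure: y_p = y_c + I_c/(y_c·A) = 4.735 + 1.82708/(4.735 × 4.79164) = 4.735 + 0.0805292 = 4.81553 m along the plane.
The resultant acts 1.235 + 0.0805292 = 1.31553 m (along the plate) below the hinge at the top edge, so the moment about the hinge is M = F × 1.31553 = 134.918 × 1.31553 = 177.489 kN·m.

M ≈ 177.5 kN·m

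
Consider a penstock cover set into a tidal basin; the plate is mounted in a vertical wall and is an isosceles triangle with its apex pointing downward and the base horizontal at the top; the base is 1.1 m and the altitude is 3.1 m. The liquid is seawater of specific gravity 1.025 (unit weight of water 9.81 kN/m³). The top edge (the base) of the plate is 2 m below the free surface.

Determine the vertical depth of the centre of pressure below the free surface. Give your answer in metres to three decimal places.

h_p = 3.209 m

γ = 1.025 × 9.81 = 10.05525 kN/m³.
With the apex down, the centroid sits h/3 = 3.1/3 = 1.03333 m below the base (the top edge), so the centroid depth is h_c = 2 + 1.03333 = 3.03333 m.
A = ½ × 1.1 × 3.1 = 1.705 m².
Resultant F = γ·h_c·A = 10.05525 × 3.03333 × 1.705 = 52.004 kN.
I_c = b·h³/36 = 1.1 × 3.1³/36 = 0.910281 m⁴.
Centre of pressure: y_p = y_c + I_c/(y_c·A) = 3.03333 + 0.910281/(3.03333 × 1.705) = 3.03333 + 0.176008 = 3.20934 m along the plane.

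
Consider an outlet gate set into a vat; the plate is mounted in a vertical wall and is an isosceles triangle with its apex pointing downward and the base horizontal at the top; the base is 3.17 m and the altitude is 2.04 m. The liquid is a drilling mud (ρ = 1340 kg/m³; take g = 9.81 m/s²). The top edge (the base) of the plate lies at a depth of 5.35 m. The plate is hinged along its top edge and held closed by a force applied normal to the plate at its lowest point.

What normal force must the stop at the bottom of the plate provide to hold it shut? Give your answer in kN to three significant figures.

P ≈ 90.3 kN

γ = ρg = 1340 × 9.81 / 1000 = 13.1454 kN/m³.
With the apex down, the centroid sits h/3 = 2.04/3 = 0.68 m below the base (the top edge), so the centroid depth is h_c = 5.35 + 0.68 = 6.03 m.
A = ½ × 3.17 × 2.04 = 3.2334 m².
Resultant F = γ·h_c·A = 13.1454 × 6.03 × 3.2334 = 256.301 kN.
I_c = b·h³/36 = 3.17 × 2.04³/36 = 0.747562 m⁴.
Centre of pressure: y_p = y_c + I_c/(y_c·A) = 6.03 + 0.747562/(6.03 × 3.2334) = 6.03 + 0.0383416 = 6.06834 m along the plane.
The resultant acts 0.68 + 0.0383416 = 0.718342 m (along the plate) below the hinge at the top edge, so the moment about the hinge is M = F × 0.718342 = 256.301 × 0.718342 = 184.112 kN·m.
A normal force at the bottom, 2.04 m from the hinge, must supply this moment: P = 184.112/2.04 = 90.251 kN.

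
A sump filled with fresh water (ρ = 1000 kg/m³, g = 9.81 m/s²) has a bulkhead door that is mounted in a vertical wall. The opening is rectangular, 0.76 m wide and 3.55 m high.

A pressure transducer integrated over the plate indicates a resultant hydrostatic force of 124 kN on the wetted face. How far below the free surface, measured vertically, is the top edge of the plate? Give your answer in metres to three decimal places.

d_top ≈ 2.910 m

γ = ρg = 1000 × 9.81 = 9810 N/m³ = 9.81 kN/m³.
A = 0.76 × 3.55 = 2.698 m².
From F = γ·h_c·A, the centroid depth is h_c = 124/(9.81 × 2.698) = 4.68501 m.
The centroid lies 3.55/2 = 1.775 m below the top edge, so the top edge sits at h_top = 4.68501 − 1.775 = 2.91001 m below the surface.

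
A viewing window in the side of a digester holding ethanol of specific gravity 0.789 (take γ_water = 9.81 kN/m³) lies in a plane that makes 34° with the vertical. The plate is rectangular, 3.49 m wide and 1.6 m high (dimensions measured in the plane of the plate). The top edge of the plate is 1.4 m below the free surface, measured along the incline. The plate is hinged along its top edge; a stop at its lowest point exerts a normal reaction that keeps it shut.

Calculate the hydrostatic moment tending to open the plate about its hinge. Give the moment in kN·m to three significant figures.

M ≈ 70.7 kN·m

γ = 0.789 × 9.81 = 7.74009 kN/m³.
The plate makes 34° with the vertical, i.e. θ = 90° − 34° = 56° to the horizontal. Measuring y along the incline from the free-surface line, vertical depth h = y·sinθ with sinθ = 0.829038.
The centroid lies 1.6/2 = 0.8 m below the top edge, so y_c = 1.4 + 0.8 = 2.2 m and h_c = 2.2 × 0.829038 = 1.82388 m.
A = 3.49 × 1.6 = 5.584 m².
Resultant F = γ·h_c·A = 7.74009 × 1.82388 × 5.584 = 78.8293 kN.
I_c = b·h³/12 = 3.49 × 1.6³/12 = 1.19125 m⁴.
Centre of pressure: y_p = y_c + I_c/(y_c·A) = 2.2 + 1.19125/(2.2 × 5.584) = 2.2 + 0.0969694 = 2.29697 m along the plane.
The resultant acts 0.8 + 0.0969694 = 0.896969 m (along the plate) below the hinge at the top edge, so the moment about the hinge is M = F × 0.896969 = 78.8293 × 0.896969 = 70.7074 kN·m.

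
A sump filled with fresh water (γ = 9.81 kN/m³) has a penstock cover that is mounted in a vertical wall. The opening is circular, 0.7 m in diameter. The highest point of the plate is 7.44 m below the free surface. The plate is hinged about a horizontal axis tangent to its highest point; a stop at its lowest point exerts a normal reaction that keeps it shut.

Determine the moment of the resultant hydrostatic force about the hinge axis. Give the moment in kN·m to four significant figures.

M ≈ 10.41 kN·m

γ = 9.81 kN/m³.
The centroid is at the centre, 0.35 m below the top of the plate, so the centroid depth is h_c = 7.44 + 0.35 = 7.79 m.
A = π(0.35)² = 0.384845 m².
Resultant F = γ·h_c·A = 9.81 × 7.79 × 0.384845 = 29.4098 kN.
I_c = πr⁴/4 = π × 0.35⁴/4 = 0.0117859 m⁴.
Centre of pressure: y_p = y_c + I_c/(y_c·A) = 7.79 + 0.0117859/(7.79 × 0.384845) = 7.79 + 0.00393133 = 7.79393 m along the plane.
The resultant acts 0.35 + 0.00393133 = 0.353931 m (along the plate) below the hinge at the top edge, so the moment about the hinge is M = F × 0.353931 = 29.4098 × 0.353931 = 10.409 kN·m.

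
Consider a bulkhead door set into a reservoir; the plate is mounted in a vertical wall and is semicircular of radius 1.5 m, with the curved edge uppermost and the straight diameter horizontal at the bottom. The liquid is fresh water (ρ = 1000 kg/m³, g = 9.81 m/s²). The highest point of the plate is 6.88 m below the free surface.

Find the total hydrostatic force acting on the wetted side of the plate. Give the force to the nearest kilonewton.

γ = ρg = 1000 × 9.81 = 9810 N/m³ = 9.81 kN/m³.
The centroid lies 4r/(3π) = 0.63662 m above the diameter, so r − 4r/(3π) = 1.5 − 0.63662 = 0.86338 m below the topmost point, so the centroid depth is h_c = 6.88 + 0.86338 = 7.74338 m.
A = πr²/2 = π × 1.5²/2 = 3.53429 m².
Resultant F = γ·h_c·A = 9.81 × 7.74338 × 3.53429 = 268.474 kN.

F ≈ 268 kN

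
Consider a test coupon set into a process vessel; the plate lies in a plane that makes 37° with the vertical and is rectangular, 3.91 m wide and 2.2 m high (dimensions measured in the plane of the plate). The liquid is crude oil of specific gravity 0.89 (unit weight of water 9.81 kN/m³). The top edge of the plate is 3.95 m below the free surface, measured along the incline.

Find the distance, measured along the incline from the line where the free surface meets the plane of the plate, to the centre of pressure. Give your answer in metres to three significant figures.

y_p = 5.13 m

γ = 0.89 × 9.81 = 8.7309 kN/m³.
The plate makes 37° with the vertical, i.e. θ = 90° − 37° = 53° to the horizontal. Measuring y along the incline from the free-surface line, vertical depth h = y·sinθ with sinθ = 0.798636.
The centroid lies 2.2/2 = 1.1 m below the top edge, so y_c = 3.95 + 1.1 = 5.05 m and h_c = 5.05 × 0.798636 = 4.03311 m.
A = 3.91 × 2.2 = 8.602 m².
Resultant F = γ·h_c·A = 8.7309 × 4.03311 × 8.602 = 302.899 kN.
I_c = b·h³/12 = 3.91 × 2.2³/12 = 3.46947 m⁴.
Centre of pressure: y_p = y_c + I_c/(y_c·A) = 5.05 + 3.46947/(5.05 × 8.602) = 5.05 + 0.0798679 = 5.12987 m along the plane.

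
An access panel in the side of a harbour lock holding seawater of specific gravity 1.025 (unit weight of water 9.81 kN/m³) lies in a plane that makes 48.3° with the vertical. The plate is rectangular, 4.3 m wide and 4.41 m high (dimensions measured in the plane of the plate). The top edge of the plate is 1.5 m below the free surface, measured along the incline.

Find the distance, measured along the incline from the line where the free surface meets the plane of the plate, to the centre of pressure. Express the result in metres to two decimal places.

y_p = 4.14 m

γ = 1.025 × 9.81 = 10.05525 kN/m³.
The plate makes 48.3° with the vertical, i.e. θ = 90° − 48.3° = 41.7° to the horizontal. Measuring y along the incline from the free-surface line, vertical depth h = y·sinθ with sinθ = 0.665230.
The centroid lies 4.41/2 = 2.205 m below the top edge, so y_c = 1.5 + 2.205 = 3.705 m and h_c = 3.705 × 0.665230 = 2.46468 m.
A = 4.3 × 4.41 = 18.963 m².
Resultant F = γ·h_c·A = 10.05525 × 2.46468 × 18.963 = 469.96 kN.
I_c = b·h³/12 = 4.3 × 4.41³/12 = 30.7329 m⁴.
Centre of pressure: y_p = y_c + I_c/(y_c·A) = 3.705 + 30.7329/(3.705 × 18.963) = 3.705 + 0.43743 = 4.14243 m along the plane.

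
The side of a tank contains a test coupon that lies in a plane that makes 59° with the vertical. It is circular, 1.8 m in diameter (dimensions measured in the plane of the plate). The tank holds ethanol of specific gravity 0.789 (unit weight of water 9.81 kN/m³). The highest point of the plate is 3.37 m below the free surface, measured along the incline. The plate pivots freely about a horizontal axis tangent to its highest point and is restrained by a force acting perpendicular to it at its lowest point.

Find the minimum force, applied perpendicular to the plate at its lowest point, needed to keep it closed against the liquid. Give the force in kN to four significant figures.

P ≈ 22.80 kN

γ = 0.789 × 9.81 = 7.74009 kN/m³.
The plate makes 59° with the vertical, i.e. θ = 90° − 59° = 31° to the horizontal. Measuring y along the incline from the free-surface line, vertical depth h = y·sinθ with sinθ = 0.515038.
The centroid is at the centre, 0.9 m below the top of the plate, so y_c = 3.37 + 0.9 = 4.27 m and h_c = 4.27 × 0.515038 = 2.19921 m.
A = π(0.9)² = 2.54469 m².
Resultant F = γ·h_c·A = 7.74009 × 2.19921 × 2.54469 = 43.3159 kN.
I_c = πr⁴/4 = π × 0.9⁴/4 = 0.5153 m⁴.
Centre of pressure: y_p = y_c + I_c/(y_c·A) = 4.27 + 0.5153/(4.27 × 2.54469) = 4.27 + 0.0474239 = 4.31742 m along the plane.
The resultant acts 0.9 + 0.0474239 = 0.947424 m (along the plate) below the hinge at the top edge, so the moment about the hinge is M = F × 0.947424 = 43.3159 × 0.947424 = 41.0385 kN·m.
A normal force at the bottom, 1.8 m from the hinge, must supply this moment: P = 41.0385/1.8 = 22.7992 kN.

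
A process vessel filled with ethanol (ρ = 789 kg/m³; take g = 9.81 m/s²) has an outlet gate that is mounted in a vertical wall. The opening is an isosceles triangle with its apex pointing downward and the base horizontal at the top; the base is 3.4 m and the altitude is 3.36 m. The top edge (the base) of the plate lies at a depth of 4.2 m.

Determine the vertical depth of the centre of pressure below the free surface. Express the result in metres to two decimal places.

h_p = 5.44 m

γ = ρg = 789 × 9.81 / 1000 = 7.74009 kN/m³.
With the apex down, the centroid sits h/3 = 3.36/3 = 1.12 m below the base (the top edge), so the centroid depth is h_c = 4.2 + 1.12 = 5.32 m.
A = ½ × 3.4 × 3.36 = 5.712 m².
Resultant F = γ·h_c·A = 7.74009 × 5.32 × 5.712 = 235.205 kN.
I_c = b·h³/36 = 3.4 × 3.36³/36 = 3.58257 m⁴.
Centre of pressure: y_p = y_c + I_c/(y_c·A) = 5.32 + 3.58257/(5.32 × 5.712) = 5.32 + 0.117895 = 5.4379 m along the plane.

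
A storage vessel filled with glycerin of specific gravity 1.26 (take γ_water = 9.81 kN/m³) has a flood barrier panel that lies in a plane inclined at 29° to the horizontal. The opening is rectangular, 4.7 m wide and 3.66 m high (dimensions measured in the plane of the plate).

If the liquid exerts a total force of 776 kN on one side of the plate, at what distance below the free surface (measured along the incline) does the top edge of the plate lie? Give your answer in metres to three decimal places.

y_top ≈ 5.698 m

γ = 1.26 × 9.81 = 12.3606 kN/m³.
A = 4.7 × 3.66 = 17.202 m².
From F = γ·h_c·A, the centroid depth is h_c = 776/(12.3606 × 17.202) = 3.64958 m.
Let θ = 29° be the plate's angle to the horizontal; measure y along the incline from where the plane meets the free surface. Vertical depth h = y·sinθ with sinθ = 0.484810.
Along the incline, y_c = h_c/sinθ = 3.64958/0.484810 = 7.52786 m.
The centroid lies 3.66/2 = 1.83 m below the top edge, so the top edge sits at y_top = 7.52786 − 1.83 = 5.69786 m along the incline.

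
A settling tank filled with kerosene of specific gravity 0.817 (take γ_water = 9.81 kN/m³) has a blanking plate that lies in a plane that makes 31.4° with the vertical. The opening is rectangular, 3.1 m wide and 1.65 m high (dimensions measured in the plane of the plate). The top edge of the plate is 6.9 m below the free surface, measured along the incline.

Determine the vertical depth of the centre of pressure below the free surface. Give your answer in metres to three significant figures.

γ = 0.817 × 9.81 = 8.01477 kN/m³.
The plate makes 31.4° with the vertical, i.e. θ = 90° − 31.4° = 58.6° to the horizontal. Measuring y along the incline from the free-surface line, vertical depth h = y·sinθ with sinθ = 0.853551.
The centroid lies 1.65/2 = 0.825 m below the top edge, so y_c = 6.9 + 0.825 = 7.725 m and h_c = 7.725 × 0.853551 = 6.59368 m.
A = 3.1 × 1.65 = 5.115 m².
Resultant F = γ·h_c·A = 8.01477 × 6.59368 × 5.115 = 270.312 kN.
I_c = b·h³/12 = 3.1 × 1.65³/12 = 1.16047 m⁴.
Centre of pressure: y_p = y_c + I_c/(y_c·A) = 7.725 + 1.16047/(7.725 × 5.115) = 7.725 + 0.029369 = 7.75437 m along the plane.
Vertically, h_p = y_p·sinθ = 7.75437 × 0.853551 = 6.61875 m.

h_p = 6.62 m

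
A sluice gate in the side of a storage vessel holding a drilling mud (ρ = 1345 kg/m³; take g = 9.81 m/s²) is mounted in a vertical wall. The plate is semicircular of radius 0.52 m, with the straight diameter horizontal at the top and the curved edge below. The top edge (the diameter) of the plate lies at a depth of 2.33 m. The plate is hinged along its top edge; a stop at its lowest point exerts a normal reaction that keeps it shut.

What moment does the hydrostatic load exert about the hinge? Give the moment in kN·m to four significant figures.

γ = ρg = 1345 × 9.81 / 1000 = 13.19445 kN/m³.
The centroid of a semicircle lies 4r/(3π) = 0.220695 m from the diameter, here below the top edge, so the centroid depth is h_c = 2.33 + 0.220695 = 2.5507 m.
A = πr²/2 = π × 0.52²/2 = 0.424743 m².
Resultant F = γ·h_c·A = 13.19445 × 2.5507 × 0.424743 = 14.2948 kN.
I_c = (π/8 − 8/(9π))·r⁴ = 0.109757 × 0.52⁴ = 0.00802501 m⁴.
Centre of pressure: y_p = y_c + I_c/(y_c·A) = 2.5507 + 0.00802501/(2.5507 × 0.424743) = 2.5507 + 0.0074073 = 2.55811 m along the plane.
The resultant acts 0.220695 + 0.0074073 = 0.228102 m (along the plate) below the hinge at the top edge, so the moment about the hinge is M = F × 0.228102 = 14.2948 × 0.228102 = 3.26067 kN·m.

M ≈ 3.261 kN·m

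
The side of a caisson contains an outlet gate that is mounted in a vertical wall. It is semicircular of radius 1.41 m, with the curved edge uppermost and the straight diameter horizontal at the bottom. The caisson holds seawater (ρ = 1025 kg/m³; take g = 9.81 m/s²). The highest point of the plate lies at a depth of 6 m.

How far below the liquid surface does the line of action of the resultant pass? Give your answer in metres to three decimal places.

h_p = 6.832 m

γ = ρg = 1025 × 9.81 / 1000 = 10.05525 kN/m³.
The centroid lies 4r/(3π) = 0.598423 m above the diameter, so r − 4r/(3π) = 1.41 − 0.598423 = 0.811577 m below the topmost point, so the centroid depth is h_c = 6 + 0.811577 = 6.81158 m.
A = πr²/2 = π × 1.41²/2 = 3.1229 m².
Resultant F = γ·h_c·A = 10.05525 × 6.81158 × 3.1229 = 213.894 kN.
I_c = (π/8 − 8/(9π))·r⁴ = 0.109757 × 1.41⁴ = 0.433819 m⁴.
Centre of pressure: y_p = y_c + I_c/(y_c·A) = 6.81158 + 0.433819/(6.81158 × 3.1229) = 6.81158 + 0.020394 = 6.83197 m along the plane.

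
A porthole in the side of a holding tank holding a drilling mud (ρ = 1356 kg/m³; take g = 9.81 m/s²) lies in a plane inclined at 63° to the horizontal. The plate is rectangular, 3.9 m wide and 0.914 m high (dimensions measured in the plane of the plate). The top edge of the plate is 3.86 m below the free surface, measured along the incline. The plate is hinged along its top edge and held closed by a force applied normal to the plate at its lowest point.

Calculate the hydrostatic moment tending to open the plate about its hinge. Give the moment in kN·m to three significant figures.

M ≈ 86.3 kN·m

γ = ρg = 1356 × 9.81 / 1000 = 13.30236 kN/m³.
Let θ = 63° be the plate's angle to the horizontal; measure y along the incline from where the plane meets the free surface. Vertical depth h = y·sinθ with sinθ = 0.891007.
The centroid lies 0.914/2 = 0.457 m below the top edge, so y_c = 3.86 + 0.457 = 4.317 m and h_c = 4.317 × 0.891007 = 3.84648 m.
A = 3.9 × 0.914 = 3.5646 m².
Resultant F = γ·h_c·A = 13.30236 × 3.84648 × 3.5646 = 182.391 kN.
I_c = b·h³/12 = 3.9 × 0.914³/12 = 0.248154 m⁴.
Centre of pressure: y_p = y_c + I_c/(y_c·A) = 4.317 + 0.248154/(4.317 × 3.5646) = 4.317 + 0.0161261 = 4.33313 m along the plane.
The resultant acts 0.457 + 0.0161261 = 0.473126 m (along the plate) below the hinge at the top edge, so the moment about the hinge is M = F × 0.473126 = 182.391 × 0.473126 = 86.2939 kN·m.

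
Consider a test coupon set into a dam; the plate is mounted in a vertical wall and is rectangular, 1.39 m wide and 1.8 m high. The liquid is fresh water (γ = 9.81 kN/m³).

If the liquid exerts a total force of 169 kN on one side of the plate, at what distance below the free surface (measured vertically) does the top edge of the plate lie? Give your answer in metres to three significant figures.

d_top ≈ 5.99 m

γ = 9.81 kN/m³.
A = 1.39 × 1.8 = 2.502 m².
From F = γ·h_c·A, the centroid depth is h_c = 169/(9.81 × 2.502) = 6.88542 m.
The centroid lies 1.8/2 = 0.9 m below the top edge, so the top edge sits at h_top = 6.88542 − 0.9 = 5.98542 m below the surface.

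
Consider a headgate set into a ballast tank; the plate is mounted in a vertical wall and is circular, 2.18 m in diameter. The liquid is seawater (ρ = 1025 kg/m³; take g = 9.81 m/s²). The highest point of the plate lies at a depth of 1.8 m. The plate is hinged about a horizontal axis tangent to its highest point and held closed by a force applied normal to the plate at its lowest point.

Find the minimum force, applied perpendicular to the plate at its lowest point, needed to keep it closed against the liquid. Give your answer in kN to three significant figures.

γ = ρg = 1025 × 9.81 / 1000 = 10.05525 kN/m³.
The centroid is at the centre, 1.09 m below the top of the plate, so the centroid depth is h_c = 1.8 + 1.09 = 2.89 m.
A = π(1.09)² = 3.73253 m².
Resultant F = γ·h_c·A = 10.05525 × 2.89 × 3.73253 = 108.466 kN.
I_c = πr⁴/4 = π × 1.09⁴/4 = 1.10865 m⁴.
Centre of pressure: y_p = y_c + I_c/(y_c·A) = 2.89 + 1.10865/(2.89 × 3.73253) = 2.89 + 0.102776 = 2.99278 m along the plane.
The resultant acts 1.09 + 0.102776 = 1.19278 m (along the plate) below the hinge at the top edge, so the moment about the hinge is M = F × 1.19278 = 108.466 × 1.19278 = 129.376 kN·m.
A normal force at the bottom, 2.18 m from the hinge, must supply this moment: P = 129.376/2.18 = 59.3468 kN.

P ≈ 59.3 kN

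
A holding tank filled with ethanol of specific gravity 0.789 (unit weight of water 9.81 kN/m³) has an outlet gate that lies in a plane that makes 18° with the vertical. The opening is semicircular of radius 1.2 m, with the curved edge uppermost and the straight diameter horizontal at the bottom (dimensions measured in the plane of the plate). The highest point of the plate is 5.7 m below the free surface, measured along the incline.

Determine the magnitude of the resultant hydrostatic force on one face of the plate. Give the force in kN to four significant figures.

γ = 0.789 × 9.81 = 7.74009 kN/m³.
The plate makes 18° with the vertical, i.e. θ = 90° − 18° = 72° to the horizontal. Measuring y along the incline from the free-surface line, vertical depth h = y·sinθ with sinθ = 0.951057.
The centroid lies 4r/(3π) = 0.509296 m above the diameter, so r − 4r/(3π) = 1.2 − 0.509296 = 0.690704 m below the topmost point, so y_c = 5.7 + 0.690704 = 6.3907 m and h_c = 6.3907 × 0.951057 = 6.07792 m.
A = πr²/2 = π × 1.2²/2 = 2.26195 m².
Resultant F = γ·h_c·A = 7.74009 × 6.07792 × 2.26195 = 106.41 kN.

F ≈ 106.4 kN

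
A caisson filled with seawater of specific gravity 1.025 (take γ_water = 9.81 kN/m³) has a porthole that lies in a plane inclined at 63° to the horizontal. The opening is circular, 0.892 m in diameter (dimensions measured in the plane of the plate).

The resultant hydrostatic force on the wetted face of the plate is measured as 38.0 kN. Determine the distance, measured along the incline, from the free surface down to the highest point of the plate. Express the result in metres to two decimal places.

γ = 1.025 × 9.81 = 10.05525 kN/m³.
A = π(0.446)² = 0.624913 m².
From F = γ·h_c·A, the centroid depth is h_c = 38.0/(10.05525 × 0.624913) = 6.04743 m.
Let θ = 63° be the plate's angle to the horizontal; measure y along the incline from where the plane meets the free surface. Vertical depth h = y·sinθ with sinθ = 0.891007.
Along the incline, y_c = h_c/sinθ = 6.04743/0.891007 = 6.78719 m.
The centroid is at the centre, 0.446 m below the top of the plate, so the highest point sits at y_top = 6.78719 − 0.446 = 6.34119 m along the incline.

y_top ≈ 6.34 m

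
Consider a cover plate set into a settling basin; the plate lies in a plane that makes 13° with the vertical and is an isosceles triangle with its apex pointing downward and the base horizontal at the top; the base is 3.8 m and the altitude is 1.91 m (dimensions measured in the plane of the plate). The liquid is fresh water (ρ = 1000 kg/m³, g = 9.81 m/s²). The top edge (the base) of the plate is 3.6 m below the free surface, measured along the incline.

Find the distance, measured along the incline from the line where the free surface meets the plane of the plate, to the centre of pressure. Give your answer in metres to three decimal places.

y_p = 4.285 m

γ = ρg = 1000 × 9.81 = 9810 N/m³ = 9.81 kN/m³.
The plate makes 13° with the vertical, i.e. θ = 90° − 13° = 77° to the horizontal. Measuring y along the incline from the free-surface line, vertical depth h = y·sinθ with sinθ = 0.974370.
With the apex down, the centroid sits h/3 = 1.91/3 = 0.636667 m below the base (the top edge), so y_c = 3.6 + 0.636667 = 4.23667 m and h_c = 4.23667 × 0.974370 = 4.12808 m.
A = ½ × 3.8 × 1.91 = 3.629 m².
Resultant F = γ·h_c·A = 9.81 × 4.12808 × 3.629 = 146.962 kN.
I_c = b·h³/36 = 3.8 × 1.91³/36 = 0.735497 m⁴.
Centre of pressure: y_p = y_c + I_c/(y_c·A) = 4.23667 + 0.735497/(4.23667 × 3.629) = 4.23667 + 0.0478376 = 4.28451 m along the plane.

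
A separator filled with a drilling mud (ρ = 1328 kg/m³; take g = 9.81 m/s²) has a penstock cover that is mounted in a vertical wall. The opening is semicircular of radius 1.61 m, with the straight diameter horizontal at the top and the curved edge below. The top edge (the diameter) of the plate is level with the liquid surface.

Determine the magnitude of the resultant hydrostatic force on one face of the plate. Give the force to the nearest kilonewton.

F ≈ 36 kN

γ = ρg = 1328 × 9.81 / 1000 = 13.02768 kN/m³.
The centroid of a semicircle lies 4r/(3π) = 0.683305 m from the diameter, here below the top edge, so the centroid depth is h_c = 0.683305 m.
A = πr²/2 = π × 1.61²/2 = 4.07166 m².
Resultant F = γ·h_c·A = 13.02768 × 0.683305 × 4.07166 = 36.2454 kN.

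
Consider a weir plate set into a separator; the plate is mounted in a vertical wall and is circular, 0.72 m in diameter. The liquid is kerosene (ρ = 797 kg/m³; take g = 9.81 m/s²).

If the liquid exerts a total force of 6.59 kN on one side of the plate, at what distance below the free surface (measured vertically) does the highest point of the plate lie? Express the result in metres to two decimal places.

d_top ≈ 1.71 m

γ = ρg = 797 × 9.81 / 1000 = 7.81857 kN/m³.
A = π(0.36)² = 0.40715 m².
From F = γ·h_c·A, the centroid depth is h_c = 6.59/(7.81857 × 0.40715) = 2.07016 m.
The centroid is at the centre, 0.36 m below the top of the plate, so the highest point sits at h_top = 2.07016 − 0.36 = 1.71016 m below the surface.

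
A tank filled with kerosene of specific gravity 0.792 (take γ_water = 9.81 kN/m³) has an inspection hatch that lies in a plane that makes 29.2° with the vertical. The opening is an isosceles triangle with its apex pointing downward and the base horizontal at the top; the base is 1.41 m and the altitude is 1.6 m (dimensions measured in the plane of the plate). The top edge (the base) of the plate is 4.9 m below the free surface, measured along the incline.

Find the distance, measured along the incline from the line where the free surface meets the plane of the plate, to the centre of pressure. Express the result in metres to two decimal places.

y_p = 5.46 m

γ = 0.792 × 9.81 = 7.76952 kN/m³.
The plate makes 29.2° with the vertical, i.e. θ = 90° − 29.2° = 60.8° to the horizontal. Measuring y along the incline from the free-surface line, vertical depth h = y·sinθ with sinθ = 0.872922.
With the apex down, the centroid sits h/3 = 1.6/3 = 0.533333 m below the base (the top edge), so y_c = 4.9 + 0.533333 = 5.43333 m and h_c = 5.43333 × 0.872922 = 4.74287 m.
A = ½ × 1.41 × 1.6 = 1.128 m².
Resultant F = γ·h_c·A = 7.76952 × 4.74287 × 1.128 = 41.5666 kN.
I_c = b·h³/36 = 1.41 × 1.6³/36 = 0.160427 m⁴.
Centre of pressure: y_p = y_c + I_c/(y_c·A) = 5.43333 + 0.160427/(5.43333 × 1.128) = 5.43333 + 0.0261759 = 5.45951 m along the plane.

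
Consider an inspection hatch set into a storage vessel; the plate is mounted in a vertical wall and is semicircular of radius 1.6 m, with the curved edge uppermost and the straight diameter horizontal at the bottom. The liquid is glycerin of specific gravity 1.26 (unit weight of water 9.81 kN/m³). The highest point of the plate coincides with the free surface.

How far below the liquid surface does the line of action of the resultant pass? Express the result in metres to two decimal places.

γ = 1.26 × 9.81 = 12.3606 kN/m³.
The centroid lies 4r/(3π) = 0.679061 m above the diameter, so r − 4r/(3π) = 1.6 − 0.679061 = 0.920939 m below the topmost point, so the centroid depth is h_c = 0.920939 m.
A = πr²/2 = π × 1.6²/2 = 4.02124 m².
Resultant F = γ·h_c·A = 12.3606 × 0.920939 × 4.02124 = 45.7752 kN.
I_c = (π/8 − 8/(9π))·r⁴ = 0.109757 × 1.6⁴ = 0.719303 m⁴.
Centre of pressure: y_p = y_c + I_c/(y_c·A) = 0.920939 + 0.719303/(0.920939 × 4.02124) = 0.920939 + 0.194232 = 1.11517 m along the plane.

h_p = 1.12 m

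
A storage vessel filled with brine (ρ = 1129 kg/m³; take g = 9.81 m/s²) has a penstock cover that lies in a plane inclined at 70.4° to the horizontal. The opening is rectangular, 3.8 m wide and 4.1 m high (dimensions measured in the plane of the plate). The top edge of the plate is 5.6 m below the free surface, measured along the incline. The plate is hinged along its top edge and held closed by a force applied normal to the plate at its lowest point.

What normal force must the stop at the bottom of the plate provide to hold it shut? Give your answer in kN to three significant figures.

γ = ρg = 1129 × 9.81 / 1000 = 11.07549 kN/m³.
Let θ = 70.4° be the plate's angle to the horizontal; measure y along the incline from where the plane meets the free surface. Vertical depth h = y·sinθ with sinθ = 0.942057.
The centroid lies 4.1/2 = 2.05 m below the top edge, so y_c = 5.6 + 2.05 = 7.65 m and h_c = 7.65 × 0.942057 = 7.20674 m.
A = 3.8 × 4.1 = 15.58 m².
Resultant F = γ·h_c·A = 11.07549 × 7.20674 × 15.58 = 1243.57 kN.
I_c = b·h³/12 = 3.8 × 4.1³/12 = 21.825 m⁴.
Centre of pressure: y_p = y_c + I_c/(y_c·A) = 7.65 + 21.825/(7.65 × 15.58) = 7.65 + 0.183116 = 7.83312 m along the plane.
The resultant acts 2.05 + 0.183116 = 2.23312 m (along the plate) below the hinge at the top edge, so the moment about the hinge is M = F × 2.23312 = 1243.57 × 2.23312 = 2777.04 kN·m.
A normal force at the bottom, 4.1 m from the hinge, must supply this moment: P = 2777.04/4.1 = 677.327 kN.

P ≈ 677 kN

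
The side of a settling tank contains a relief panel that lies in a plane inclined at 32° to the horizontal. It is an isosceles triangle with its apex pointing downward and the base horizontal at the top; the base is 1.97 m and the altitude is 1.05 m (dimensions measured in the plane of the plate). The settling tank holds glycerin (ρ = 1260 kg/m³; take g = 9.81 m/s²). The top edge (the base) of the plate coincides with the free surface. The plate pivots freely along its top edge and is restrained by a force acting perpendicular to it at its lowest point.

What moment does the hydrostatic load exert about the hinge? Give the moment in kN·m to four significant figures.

M ≈ 1.245 kN·m

γ = ρg = 1260 × 9.81 / 1000 = 12.3606 kN/m³.
Let θ = 32° be the plate's angle to the horizontal; measure y along the incline from where the plane meets the free surface. Vertical depth h = y·sinθ with sinθ = 0.529919.
With the apex down, the centroid sits h/3 = 1.05/3 = 0.35 m below the base (the top edge), so y_c = 0.35 m and h_c = 0.35 × 0.529919 = 0.185472 m.
A = ½ × 1.97 × 1.05 = 1.03425 m².
Resultant F = γ·h_c·A = 12.3606 × 0.185472 × 1.03425 = 2.37106 kN.
I_c = b·h³/36 = 1.97 × 1.05³/36 = 0.0633478 m⁴.
Centre of pressure: y_p = y_c + I_c/(y_c·A) = 0.35 + 0.0633478/(0.35 × 1.03425) = 0.35 + 0.175 = 0.525 m along the plane.
The resultant acts 0.35 + 0.175 = 0.525 m (along the plate) below the hinge at the top edge, so the moment about the hinge is M = F × 0.525 = 2.37106 × 0.525 = 1.24481 kN·m.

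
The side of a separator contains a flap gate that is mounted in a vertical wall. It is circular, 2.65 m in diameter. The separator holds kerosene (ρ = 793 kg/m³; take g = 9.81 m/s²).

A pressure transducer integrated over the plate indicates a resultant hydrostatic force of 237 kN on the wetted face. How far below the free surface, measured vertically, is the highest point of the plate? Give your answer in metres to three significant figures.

d_top ≈ 4.20 m

γ = ρg = 793 × 9.81 / 1000 = 7.77933 kN/m³.
A = π(1.325)² = 5.51546 m².
From F = γ·h_c·A, the centroid depth is h_c = 237/(7.77933 × 5.51546) = 5.52363 m.
The centroid is at the centre, 1.325 m below the top of the plate, so the highest point sits at h_top = 5.52363 − 1.325 = 4.19863 m below the surface.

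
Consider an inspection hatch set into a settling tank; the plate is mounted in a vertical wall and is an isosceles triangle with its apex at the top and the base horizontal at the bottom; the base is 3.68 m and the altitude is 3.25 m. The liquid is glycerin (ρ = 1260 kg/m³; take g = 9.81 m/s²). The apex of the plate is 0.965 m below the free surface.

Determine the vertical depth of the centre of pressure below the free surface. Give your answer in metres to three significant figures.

γ = ρg = 1260 × 9.81 / 1000 = 12.3606 kN/m³.
With the apex up, the centroid sits 2h/3 = 2 × 3.25/3 = 2.16667 m below the apex, so the centroid depth is h_c = 0.965 + 2.16667 = 3.13167 m.
A = ½ × 3.68 × 3.25 = 5.98 m².
Resultant F = γ·h_c·A = 12.3606 × 3.13167 × 5.98 = 231.482 kN.
I_c = b·h³/36 = 3.68 × 3.25³/36 = 3.5091 m⁴.
Centre of pressure: y_p = y_c + I_c/(y_c·A) = 3.13167 + 3.5091/(3.13167 × 5.98) = 3.13167 + 0.187378 = 3.31905 m along the plane.

h_p = 3.32 m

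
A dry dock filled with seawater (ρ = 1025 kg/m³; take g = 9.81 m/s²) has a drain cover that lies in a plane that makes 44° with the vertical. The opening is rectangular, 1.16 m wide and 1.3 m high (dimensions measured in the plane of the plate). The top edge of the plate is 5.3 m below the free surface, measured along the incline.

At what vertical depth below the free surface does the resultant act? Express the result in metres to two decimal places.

γ = ρg = 1025 × 9.81 / 1000 = 10.05525 kN/m³.
The plate makes 44° with the vertical, i.e. θ = 90° − 44° = 46° to the horizontal. Measuring y along the incline from the free-surface line, vertical depth h = y·sinθ with sinθ = 0.719340.
The centroid lies 1.3/2 = 0.65 m below the top edge, so y_c = 5.3 + 0.65 = 5.95 m and h_c = 5.95 × 0.719340 = 4.28007 m.
A = 1.16 × 1.3 = 1.508 m².
Resultant F = γ·h_c·A = 10.05525 × 4.28007 × 1.508 = 64.9001 kN.
I_c = b·h³/12 = 1.16 × 1.3³/12 = 0.212377 m⁴.
Centre of pressure: y_p = y_c + I_c/(y_c·A) = 5.95 + 0.212377/(5.95 × 1.508) = 5.95 + 0.0236695 = 5.97367 m along the plane.
Vertically, h_p = y_p·sinθ = 5.97367 × 0.719340 = 4.2971 m.

h_p = 4.30 m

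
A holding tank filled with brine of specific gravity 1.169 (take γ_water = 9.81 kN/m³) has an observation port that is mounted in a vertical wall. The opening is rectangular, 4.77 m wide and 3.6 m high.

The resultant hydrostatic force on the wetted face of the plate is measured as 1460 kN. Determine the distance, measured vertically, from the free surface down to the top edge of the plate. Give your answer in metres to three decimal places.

γ = 1.169 × 9.81 = 11.46789 kN/m³.
A = 4.77 × 3.6 = 17.172 m².
From F = γ·h_c·A, the centroid depth is h_c = 1460/(11.46789 × 17.172) = 7.41393 m.
The centroid lies 3.6/2 = 1.8 m below the top edge, so the top edge sits at h_top = 7.41393 − 1.8 = 5.61393 m below the surface.

d_top ≈ 5.614 m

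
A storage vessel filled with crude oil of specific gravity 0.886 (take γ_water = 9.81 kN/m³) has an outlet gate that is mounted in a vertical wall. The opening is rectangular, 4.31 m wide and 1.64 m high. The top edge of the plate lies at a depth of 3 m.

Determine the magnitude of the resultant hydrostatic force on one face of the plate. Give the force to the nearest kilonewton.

F ≈ 235 kN

γ = 0.886 × 9.81 = 8.69166 kN/m³.
The centroid lies 1.64/2 = 0.82 m below the top edge, so the centroid depth is h_c = 3 + 0.82 = 3.82 m.
A = 4.31 × 1.64 = 7.0684 m².
Resultant F = γ·h_c·A = 8.69166 × 3.82 × 7.0684 = 234.686 kN.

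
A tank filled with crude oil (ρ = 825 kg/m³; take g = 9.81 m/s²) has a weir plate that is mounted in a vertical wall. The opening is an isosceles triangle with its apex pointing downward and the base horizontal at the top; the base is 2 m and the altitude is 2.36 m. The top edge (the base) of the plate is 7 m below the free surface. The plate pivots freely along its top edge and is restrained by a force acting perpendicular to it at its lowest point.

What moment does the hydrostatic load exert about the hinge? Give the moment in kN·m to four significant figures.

M ≈ 122.9 kN·m

γ = ρg = 825 × 9.81 / 1000 = 8.09325 kN/m³.
With the apex down, the centroid sits h/3 = 2.36/3 = 0.786667 m below the base (the top edge), so the centroid depth is h_c = 7 + 0.786667 = 7.78667 m.
A = ½ × 2 × 2.36 = 2.36 m².
Resultant F = γ·h_c·A = 8.09325 × 7.78667 × 2.36 = 148.726 kN.
I_c = b·h³/36 = 2 × 2.36³/36 = 0.730236 m⁴.
Centre of pressure: y_p = y_c + I_c/(y_c·A) = 7.78667 + 0.730236/(7.78667 × 2.36) = 7.78667 + 0.0397374 = 7.82641 m along the plane.
The resultant acts 0.786667 + 0.0397374 = 0.826404 m (along the plate) below the hinge at the top edge, so the moment about the hinge is M = F × 0.826404 = 148.726 × 0.826404 = 122.908 kN·m.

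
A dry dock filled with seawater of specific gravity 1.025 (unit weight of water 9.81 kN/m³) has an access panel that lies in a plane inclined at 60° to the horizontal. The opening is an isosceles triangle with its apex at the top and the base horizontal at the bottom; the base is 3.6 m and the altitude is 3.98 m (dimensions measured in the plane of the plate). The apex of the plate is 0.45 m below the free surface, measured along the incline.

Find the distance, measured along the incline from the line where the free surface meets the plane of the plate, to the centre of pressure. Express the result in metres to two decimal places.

γ = 1.025 × 9.81 = 10.05525 kN/m³.
Let θ = 60° be the plate's angle to the horizontal; measure y along the incline from where the plane meets the free surface. Vertical depth h = y·sinθ with sinθ = 0.866025.
With the apex up, the centroid sits 2h/3 = 2 × 3.98/3 = 2.65333 m below the apex, so y_c = 0.45 + 2.65333 = 3.10333 m and h_c = 3.10333 × 0.866025 = 2.68756 m.
A = ½ × 3.6 × 3.98 = 7.164 m².
Resultant F = γ·h_c·A = 10.05525 × 2.68756 × 7.164 = 193.601 kN.
I_c = b·h³/36 = 3.6 × 3.98³/36 = 6.30448 m⁴.
Centre of pressure: y_p = y_c + I_c/(y_c·A) = 3.10333 + 6.30448/(3.10333 × 7.164) = 3.10333 + 0.283574 = 3.3869 m along the plane.

y_p = 3.39 m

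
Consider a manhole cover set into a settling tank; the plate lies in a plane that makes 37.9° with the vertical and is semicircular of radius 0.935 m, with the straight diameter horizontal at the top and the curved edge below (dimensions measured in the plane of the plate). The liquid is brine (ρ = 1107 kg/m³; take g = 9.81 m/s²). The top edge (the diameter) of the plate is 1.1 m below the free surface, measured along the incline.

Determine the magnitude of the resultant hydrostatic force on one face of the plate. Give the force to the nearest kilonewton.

F ≈ 18 kN

γ = ρg = 1107 × 9.81 / 1000 = 10.85967 kN/m³.
The plate makes 37.9° with the vertical, i.e. θ = 90° − 37.9° = 52.1° to the horizontal. Measuring y along the incline from the free-surface line, vertical depth h = y·sinθ with sinθ = 0.789084.
The centroid of a semicircle lies 4r/(3π) = 0.396826 m from the diameter, here below the top edge, so y_c = 1.1 + 0.396826 = 1.49683 m and h_c = 1.49683 × 0.789084 = 1.18112 m.
A = πr²/2 = π × 0.935²/2 = 1.37323 m².
Resultant F = γ·h_c·A = 10.85967 × 1.18112 × 1.37323 = 17.6138 kN.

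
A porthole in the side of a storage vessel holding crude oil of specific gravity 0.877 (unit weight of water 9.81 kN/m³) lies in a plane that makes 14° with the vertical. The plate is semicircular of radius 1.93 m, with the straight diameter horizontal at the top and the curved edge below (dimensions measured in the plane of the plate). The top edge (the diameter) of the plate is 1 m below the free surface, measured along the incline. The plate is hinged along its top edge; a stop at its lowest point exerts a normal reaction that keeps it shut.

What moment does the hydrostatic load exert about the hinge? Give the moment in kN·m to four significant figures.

M ≈ 85.49 kN·m

γ = 0.877 × 9.81 = 8.60337 kN/m³.
The plate makes 14° with the vertical, i.e. θ = 90° − 14° = 76° to the horizontal. Measuring y along the incline from the free-surface line, vertical depth h = y·sinθ with sinθ = 0.970296.
The centroid of a semicircle lies 4r/(3π) = 0.819117 m from the diameter, here below the top edge, so y_c = 1 + 0.819117 = 1.81912 m and h_c = 1.81912 × 0.970296 = 1.76508 m.
A = πr²/2 = π × 1.93²/2 = 5.85106 m².
Resultant F = γ·h_c·A = 8.60337 × 1.76508 × 5.85106 = 88.8521 kN.
I_c = (π/8 − 8/(9π))·r⁴ = 0.109757 × 1.93⁴ = 1.52287 m⁴.
Centre of pressure: y_p = y_c + I_c/(y_c·A) = 1.81912 + 1.52287/(1.81912 × 5.85106) = 1.81912 + 0.143076 = 1.9622 m along the plane.
The resultant acts 0.819117 + 0.143076 = 0.962193 m (along the plate) below the hinge at the top edge, so the moment about the hinge is M = F × 0.962193 = 88.8521 × 0.962193 = 85.4929 kN·m.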